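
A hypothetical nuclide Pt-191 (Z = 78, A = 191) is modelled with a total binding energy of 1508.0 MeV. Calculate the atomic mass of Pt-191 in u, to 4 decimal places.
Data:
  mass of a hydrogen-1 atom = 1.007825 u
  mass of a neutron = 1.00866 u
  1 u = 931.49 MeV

Mass defect = 1508.0 MeV / (931.49 MeV/u) = 1.618912 u
Constituent mass = 78(1.007825) + 113(1.00866) = 192.588930 u
Atomic mass = 192.588930 − 1.618912 = 190.970018 u ≈ 190.9700 u (to 4 decimal places)

190.9700 u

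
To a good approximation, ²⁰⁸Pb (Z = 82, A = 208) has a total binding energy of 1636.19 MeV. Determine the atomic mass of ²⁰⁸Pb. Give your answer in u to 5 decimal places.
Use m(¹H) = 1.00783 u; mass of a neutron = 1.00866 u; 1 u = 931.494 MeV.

207.97670 u

Mass defect = 1636.19 MeV / (931.494 MeV/u) = 1.7565223 u
Constituent mass = 82(1.00783) + 126(1.00866) = 209.73322 u
Atomic mass = 209.73322 − 1.7565223 = 207.9766977 u ≈ 207.97670 u (to 5 decimal places)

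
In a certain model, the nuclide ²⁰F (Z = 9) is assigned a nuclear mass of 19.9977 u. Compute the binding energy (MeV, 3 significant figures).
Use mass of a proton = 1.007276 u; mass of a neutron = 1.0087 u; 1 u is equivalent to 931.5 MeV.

152 MeV

Mass of separated nucleons = 9(1.007276) + 11(1.0087) = 9.065484 + 11.0957 = 20.161184 u
Δm = 20.161184 − 19.9977 = 0.163484 u
Binding energy = Δm·c² = 0.163484 × 931.5 MeV/u = 152.285 MeV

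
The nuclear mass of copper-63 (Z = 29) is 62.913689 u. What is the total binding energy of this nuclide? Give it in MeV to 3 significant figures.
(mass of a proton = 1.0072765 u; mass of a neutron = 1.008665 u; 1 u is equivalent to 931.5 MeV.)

551 MeV

Z = 29, so N = A − Z = 63 − 29 = 34.
Total constituent mass: 29 × 1.0072765 + 34 × 1.008665 = 63.5056285 u
Δm = 63.5056285 − 62.913689 = 0.5919395 u
Converting to energy: 0.5919395 u × 931.5 MeV/u = 551.392 MeV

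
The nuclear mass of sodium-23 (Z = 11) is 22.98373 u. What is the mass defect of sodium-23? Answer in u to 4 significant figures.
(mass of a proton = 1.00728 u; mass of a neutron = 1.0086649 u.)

0.2003 u

Z = 11, so N = A − Z = 23 − 11 = 12.
Total constituent mass: 11 × 1.00728 + 12 × 1.0086649 = 23.1840588 u
Mass defect Δm = 23.1840588 − 22.98373 = 0.2003288 u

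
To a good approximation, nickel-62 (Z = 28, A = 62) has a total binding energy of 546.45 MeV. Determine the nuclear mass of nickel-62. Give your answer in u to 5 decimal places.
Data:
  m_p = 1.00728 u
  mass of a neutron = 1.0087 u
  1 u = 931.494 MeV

Mass defect = 546.45 MeV / (931.494 MeV/u) = 0.5866382 u
Constituent mass = 28(1.00728) + 34(1.0087) = 62.49964 u
Nuclear mass = 62.49964 − 0.5866382 = 61.9130018 u ≈ 61.91300 u (to 5 decimal places)

61.91300 u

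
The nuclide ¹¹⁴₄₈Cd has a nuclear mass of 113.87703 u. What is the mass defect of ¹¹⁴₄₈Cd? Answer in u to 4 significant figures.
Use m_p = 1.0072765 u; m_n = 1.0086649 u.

1.044 u

Mass of separated nucleons = 48(1.0072765) + 66(1.0086649) = 48.3492720 + 66.5718834 = 114.9211554 u
Δm = 114.9211554 − 113.87703 = 1.0441254 u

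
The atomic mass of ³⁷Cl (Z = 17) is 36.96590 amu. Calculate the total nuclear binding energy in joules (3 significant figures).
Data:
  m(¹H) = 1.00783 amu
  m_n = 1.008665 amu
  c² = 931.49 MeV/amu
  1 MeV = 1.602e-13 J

With 17 protons and 20 neutrons (A = 37):
Σm = 17·m(¹H) + 20·m_n = 17.13311 + 20.173300 = 37.306410 amu
The mass defect is 37.306410 − 36.96590 = 0.340510 amu.
Binding energy = Δm·c² = 0.340510 × 931.49 MeV/amu = 317.182 MeV
In joules: 317.182 MeV × 1.602e-13 J/MeV = 5.0813e-11 J

5.08e-11 J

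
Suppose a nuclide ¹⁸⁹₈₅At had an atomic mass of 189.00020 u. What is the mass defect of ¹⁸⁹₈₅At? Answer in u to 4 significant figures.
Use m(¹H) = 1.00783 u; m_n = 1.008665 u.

1.567 u

Z = 85, so N = A − Z = 189 − 85 = 104.
Total constituent mass: 85 × 1.00783 + 104 × 1.008665 = 190.566710 u
Δm = 190.566710 − 189.00020 = 1.566510 u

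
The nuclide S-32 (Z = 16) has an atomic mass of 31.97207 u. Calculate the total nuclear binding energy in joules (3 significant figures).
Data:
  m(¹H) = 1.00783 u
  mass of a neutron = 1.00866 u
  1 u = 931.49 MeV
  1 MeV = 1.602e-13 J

Total constituent mass: 16 × 1.00783 + 16 × 1.00866 = 32.26384 u
Δm = 32.26384 − 31.97207 = 0.29177 u
Converting to energy: 0.29177 u × 931.49 MeV/u = 271.781 MeV
In joules: 271.781 MeV × 1.602e-13 J/MeV = 4.3539e-11 J

4.35e-11 J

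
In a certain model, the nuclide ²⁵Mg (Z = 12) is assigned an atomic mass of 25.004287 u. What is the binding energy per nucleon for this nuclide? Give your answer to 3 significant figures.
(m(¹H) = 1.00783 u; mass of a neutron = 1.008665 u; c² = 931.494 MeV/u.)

7.54 MeV/nucleon

Σm = 12·m(¹H) + 13·m_n = 12.09396 + 13.112645 = 25.206605 u
The mass defect is 25.206605 − 25.004287 = 0.202318 u.
Binding energy = Δm·c² = 0.202318 × 931.494 MeV/u = 188.458 MeV
Per nucleon: 188.458 / 25 = 7.538 MeV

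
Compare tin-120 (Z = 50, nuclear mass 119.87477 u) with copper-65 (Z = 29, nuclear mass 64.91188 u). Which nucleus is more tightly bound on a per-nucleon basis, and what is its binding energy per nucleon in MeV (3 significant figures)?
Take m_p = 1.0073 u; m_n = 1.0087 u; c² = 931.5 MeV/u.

tin-120: Σm = 50(1.0073) + 70(1.0087) = 120.9740 u; Δm = 1.09923 u; E_B = 1023.9 MeV; E_B/A = 8.533 MeV
copper-65: Σm = 29(1.0073) + 36(1.0087) = 65.5249 u; Δm = 0.61302 u; E_B = 571.03 MeV; E_B/A = 8.785 MeV
copper-65 has the higher binding energy per nucleon, so it is the more tightly bound nucleus.

copper-65; 8.79 MeV/nucleon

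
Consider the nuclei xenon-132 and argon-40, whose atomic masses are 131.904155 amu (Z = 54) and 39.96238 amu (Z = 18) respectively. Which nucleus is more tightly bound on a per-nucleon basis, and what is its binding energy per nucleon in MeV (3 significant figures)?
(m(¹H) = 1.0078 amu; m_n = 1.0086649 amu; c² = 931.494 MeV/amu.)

xenon-132: Σm = 54(1.0078) + 78(1.0086649) = 133.0970622 amu; Δm = 1.1929072 amu; E_B = 1111.2 MeV; E_B/A = 8.418 MeV
argon-40: Σm = 18(1.0078) + 22(1.0086649) = 40.3310278 amu; Δm = 0.3686478 amu; E_B = 343.39 MeV; E_B/A = 8.5848 MeV
argon-40 has the higher binding energy per nucleon, so it is the more tightly bound nucleus.

argon-40; 8.58 MeV/nucleon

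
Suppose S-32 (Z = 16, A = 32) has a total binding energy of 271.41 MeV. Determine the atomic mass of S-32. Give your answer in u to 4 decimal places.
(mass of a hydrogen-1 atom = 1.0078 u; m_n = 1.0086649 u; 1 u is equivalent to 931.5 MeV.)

31.9721 u

Mass defect = 271.41 MeV / (931.5 MeV/u) = 0.291369 u
Constituent mass = 16(1.0078) + 16(1.0086649) = 32.2634384 u
Atomic mass = 32.2634384 − 0.291369 = 31.9720694 u ≈ 31.9721 u (to 4 decimal places)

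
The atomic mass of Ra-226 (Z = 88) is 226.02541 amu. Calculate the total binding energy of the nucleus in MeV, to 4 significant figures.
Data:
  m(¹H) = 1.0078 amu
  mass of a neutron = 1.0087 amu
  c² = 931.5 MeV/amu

1734 MeV

The nucleus contains 88 protons and 226 − 88 = 138 neutrons.
Mass of separated nucleons = 88(1.0078) + 138(1.0087) = 88.6864 + 139.2006 = 227.8870 amu
The mass defect is 227.8870 − 226.02541 = 1.86159 amu.
Converting to energy: 1.86159 amu × 931.5 MeV/amu = 1734.07 MeV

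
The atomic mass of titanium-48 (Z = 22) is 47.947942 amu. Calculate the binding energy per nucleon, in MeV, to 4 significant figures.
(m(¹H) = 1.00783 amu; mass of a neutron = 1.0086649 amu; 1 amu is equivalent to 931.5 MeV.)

Total constituent mass: 22 × 1.00783 + 26 × 1.0086649 = 48.3975474 amu
The mass defect is 48.3975474 − 47.947942 = 0.4496054 amu.
Converting to energy: 0.4496054 amu × 931.5 MeV/amu = 418.807 MeV
BE/A = 418.807 MeV / 48 = 8.725 MeV/nucleon

8.725 MeV/nucleon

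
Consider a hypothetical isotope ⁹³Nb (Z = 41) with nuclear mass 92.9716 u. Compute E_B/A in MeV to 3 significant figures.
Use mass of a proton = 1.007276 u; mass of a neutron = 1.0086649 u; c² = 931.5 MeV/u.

With 41 protons and 52 neutrons (A = 93):
Mass of separated nucleons = 41(1.007276) + 52(1.0086649) = 41.298316 + 52.4505748 = 93.7488908 u
The mass defect is 93.7488908 − 92.9716 = 0.7772908 u.
Converting to energy: 0.7772908 u × 931.5 MeV/u = 724.046 MeV
Dividing by A = 93 gives 7.785 MeV per nucleon.

7.79 MeV/nucleon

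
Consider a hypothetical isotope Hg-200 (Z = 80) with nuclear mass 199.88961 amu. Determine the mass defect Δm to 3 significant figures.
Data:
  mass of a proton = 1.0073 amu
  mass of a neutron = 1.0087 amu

1.74 amu

With 80 protons and 120 neutrons (A = 200):
Σm = 80·m_p + 120·m_n = 80.5840 + 121.0440 = 201.6280 amu
The mass defect is 201.6280 − 199.88961 = 1.73839 amu.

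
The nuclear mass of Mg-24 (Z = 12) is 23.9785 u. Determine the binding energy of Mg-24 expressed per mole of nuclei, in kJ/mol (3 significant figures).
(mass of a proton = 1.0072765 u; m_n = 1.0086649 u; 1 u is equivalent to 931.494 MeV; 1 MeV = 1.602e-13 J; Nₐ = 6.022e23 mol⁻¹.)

With 12 protons and 12 neutrons (A = 24):
Total constituent mass: 12 × 1.0072765 + 12 × 1.0086649 = 24.1912968 u
Mass defect Δm = 24.1912968 − 23.9785 = 0.2127968 u
Converting to energy: 0.2127968 u × 931.494 MeV/u = 198.219 MeV
Per nucleus in joules: 198.219 MeV × 1.602e-13 J/MeV = 3.1755e-11 J
Per mole: 3.1755e-11 J × 6.022e23 mol⁻¹ = 1.9123e+13 J/mol

1.91e+10 kJ/mol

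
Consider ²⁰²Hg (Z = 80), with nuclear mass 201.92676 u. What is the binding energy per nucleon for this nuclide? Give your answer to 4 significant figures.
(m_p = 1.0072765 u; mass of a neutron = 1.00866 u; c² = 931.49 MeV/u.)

7.894 MeV/nucleon

Z = 80, so N = A − Z = 202 − 80 = 122.
Σm = 80·m_p + 122·m_n = 80.5821200 + 123.05652 = 203.6386400 u
Mass defect Δm = 203.6386400 − 201.92676 = 1.7118800 u
E_B = 1.7118800 × 931.49 = 1594.60 MeV
Per nucleon: 1594.60 / 202 = 7.894 MeV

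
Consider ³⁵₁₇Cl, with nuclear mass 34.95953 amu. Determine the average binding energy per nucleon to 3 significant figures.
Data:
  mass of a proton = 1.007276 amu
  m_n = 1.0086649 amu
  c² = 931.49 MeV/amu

8.52 MeV/nucleon

Z = 17, so N = A − Z = 35 − 17 = 18.
Σm = 17·m_p + 18·m_n = 17.123692 + 18.1559682 = 35.2796602 amu
The mass defect is 35.2796602 − 34.95953 = 0.3201302 amu.
E_B = 0.3201302 × 931.49 = 298.198 MeV
Dividing by A = 35 gives 8.520 MeV per nucleon.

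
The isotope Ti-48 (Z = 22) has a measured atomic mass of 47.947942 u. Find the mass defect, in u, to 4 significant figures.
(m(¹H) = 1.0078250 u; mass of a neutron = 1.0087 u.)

0.4504 u

Z = 22, so N = A − Z = 48 − 22 = 26.
Mass of separated nucleons = 22(1.0078250) + 26(1.0087) = 22.1721500 + 26.2262 = 48.3983500 u
Δm = 48.3983500 − 47.947942 = 0.4504080 u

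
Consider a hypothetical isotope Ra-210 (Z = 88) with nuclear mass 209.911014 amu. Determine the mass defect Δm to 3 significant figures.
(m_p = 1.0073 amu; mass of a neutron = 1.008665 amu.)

Z = 88, so N = A − Z = 210 − 88 = 122.
Total constituent mass: 88 × 1.0073 + 122 × 1.008665 = 211.699530 amu
Δm = 211.699530 − 209.911014 = 1.788516 amu

1.79 amu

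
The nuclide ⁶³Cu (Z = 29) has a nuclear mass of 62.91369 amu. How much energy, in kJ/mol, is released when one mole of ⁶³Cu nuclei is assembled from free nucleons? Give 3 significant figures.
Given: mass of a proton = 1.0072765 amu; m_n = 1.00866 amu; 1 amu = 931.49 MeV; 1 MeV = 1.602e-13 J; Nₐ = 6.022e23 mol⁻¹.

5.32e+10 kJ/mol

Z = 29, so N = A − Z = 63 − 29 = 34.
Σm = 29·m_p + 34·m_n = 29.2110185 + 34.29444 = 63.5054585 amu
Δm = 63.5054585 − 62.91369 = 0.5917685 amu
Binding energy = Δm·c² = 0.5917685 × 931.49 MeV/amu = 551.226 MeV
Per nucleus in joules: 551.226 MeV × 1.602e-13 J/MeV = 8.8306e-11 J
Per mole: 8.8306e-11 J × 6.022e23 mol⁻¹ = 5.3178e+13 J/mol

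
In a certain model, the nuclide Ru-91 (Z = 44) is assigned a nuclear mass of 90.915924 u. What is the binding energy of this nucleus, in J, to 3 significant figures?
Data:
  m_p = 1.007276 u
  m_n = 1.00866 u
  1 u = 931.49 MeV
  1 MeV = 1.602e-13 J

Z = 44, so N = A − Z = 91 − 44 = 47.
Total constituent mass: 44 × 1.007276 + 47 × 1.00866 = 91.727164 u
The mass defect is 91.727164 − 90.915924 = 0.811240 u.
E_B = 0.811240 × 931.49 = 755.662 MeV
In joules: 755.662 MeV × 1.602e-13 J/MeV = 1.2106e-10 J

1.21e-10 J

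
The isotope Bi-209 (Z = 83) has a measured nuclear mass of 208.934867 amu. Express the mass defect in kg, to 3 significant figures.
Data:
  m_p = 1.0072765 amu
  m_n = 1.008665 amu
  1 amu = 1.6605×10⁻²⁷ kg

The nucleus contains 83 protons and 209 − 83 = 126 neutrons.
Mass of separated nucleons = 83(1.0072765) + 126(1.008665) = 83.6039495 + 127.091790 = 210.6957395 amu
The mass defect is 210.6957395 − 208.934867 = 1.7608725 amu.
In SI units: 1.7608725 amu × 1.6605×10⁻²⁷ kg/amu = 2.9239e-27 kg

2.92e-27 kg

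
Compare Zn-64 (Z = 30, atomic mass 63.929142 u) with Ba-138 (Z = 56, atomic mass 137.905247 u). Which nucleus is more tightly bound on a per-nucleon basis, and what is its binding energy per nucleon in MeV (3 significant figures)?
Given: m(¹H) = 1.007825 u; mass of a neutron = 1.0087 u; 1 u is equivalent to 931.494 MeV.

Zn-64: Σm = 30(1.007825) + 34(1.0087) = 64.530550 u; Δm = 0.601408 u; E_B = 560.21 MeV; E_B/A = 8.753 MeV
Ba-138: Σm = 56(1.007825) + 82(1.0087) = 139.151600 u; Δm = 1.246353 u; E_B = 1161.0 MeV; E_B/A = 8.413 MeV
Zn-64 has the higher binding energy per nucleon, so it is the more tightly bound nucleus.

Zn-64; 8.75 MeV/nucleon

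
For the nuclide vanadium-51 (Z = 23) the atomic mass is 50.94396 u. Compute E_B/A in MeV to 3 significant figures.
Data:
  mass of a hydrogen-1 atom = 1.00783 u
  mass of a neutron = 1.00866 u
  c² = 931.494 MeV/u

8.74 MeV/nucleon

Mass of separated nucleons = 23(1.00783) + 28(1.00866) = 23.18009 + 28.24248 = 51.42257 u
Δm = 51.42257 − 50.94396 = 0.47861 u
Converting to energy: 0.47861 u × 931.494 MeV/u = 445.822 MeV
Dividing by A = 51 gives 8.742 MeV per nucleon.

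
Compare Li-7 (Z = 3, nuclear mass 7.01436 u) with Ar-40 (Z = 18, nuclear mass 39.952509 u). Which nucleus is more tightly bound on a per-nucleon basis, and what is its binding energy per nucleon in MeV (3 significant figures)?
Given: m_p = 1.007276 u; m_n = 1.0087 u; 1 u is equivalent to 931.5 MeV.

Ar-40; 8.61 MeV/nucleon

Li-7: Σm = 3(1.007276) + 4(1.0087) = 7.056628 u; Δm = 0.042268 u; E_B = 39.373 MeV; E_B/A = 5.6247 MeV
Ar-40: Σm = 18(1.007276) + 22(1.0087) = 40.322368 u; Δm = 0.369859 u; E_B = 344.52 MeV; E_B/A = 8.613 MeV
Ar-40 has the higher binding energy per nucleon, so it is the more tightly bound nucleus.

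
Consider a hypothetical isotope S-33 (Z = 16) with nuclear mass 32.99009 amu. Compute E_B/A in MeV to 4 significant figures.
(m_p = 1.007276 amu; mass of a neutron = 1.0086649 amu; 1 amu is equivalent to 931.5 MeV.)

Mass of separated nucleons = 16(1.007276) + 17(1.0086649) = 16.116416 + 17.1473033 = 33.2637193 amu
Mass defect Δm = 33.2637193 − 32.99009 = 0.2736293 amu
Converting to energy: 0.2736293 amu × 931.5 MeV/amu = 254.886 MeV
Per nucleon: 254.886 / 33 = 7.724 MeV

7.724 MeV/nucleon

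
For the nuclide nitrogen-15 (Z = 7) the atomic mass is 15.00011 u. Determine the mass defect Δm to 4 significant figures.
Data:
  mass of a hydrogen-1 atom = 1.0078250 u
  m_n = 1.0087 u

Mass of separated nucleons = 7(1.0078250) + 8(1.0087) = 7.0547750 + 8.0696 = 15.1243750 u
Mass defect Δm = 15.1243750 − 15.00011 = 0.1242650 u

0.1243 u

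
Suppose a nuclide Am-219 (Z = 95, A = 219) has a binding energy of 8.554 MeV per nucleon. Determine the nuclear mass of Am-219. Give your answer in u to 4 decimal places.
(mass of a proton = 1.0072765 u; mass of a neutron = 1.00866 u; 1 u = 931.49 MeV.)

218.7540 u

Total binding energy = 219 × 8.554 = 1873.326 MeV
Mass defect = 1873.326 MeV / (931.49 MeV/u) = 2.011107 u
Constituent mass = 95(1.0072765) + 124(1.00866) = 220.7651075 u
Nuclear mass = 220.7651075 − 2.011107 = 218.7540005 u ≈ 218.7540 u (to 4 decimal places)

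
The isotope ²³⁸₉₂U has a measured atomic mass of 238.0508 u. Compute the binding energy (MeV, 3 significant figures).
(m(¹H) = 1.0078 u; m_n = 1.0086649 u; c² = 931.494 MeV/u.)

1800 MeV

The nucleus contains 92 protons and 238 − 92 = 146 neutrons.
Mass of separated nucleons = 92(1.0078) + 146(1.0086649) = 92.7176 + 147.2650754 = 239.9826754 u
Mass defect Δm = 239.9826754 − 238.0508 = 1.9318754 u
Binding energy = Δm·c² = 1.9318754 × 931.494 MeV/u = 1799.53 MeV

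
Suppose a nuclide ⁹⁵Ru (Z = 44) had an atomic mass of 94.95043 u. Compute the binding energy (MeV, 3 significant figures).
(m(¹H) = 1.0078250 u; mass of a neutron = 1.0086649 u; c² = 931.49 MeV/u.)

Mass of separated nucleons = 44(1.0078250) + 51(1.0086649) = 44.3443000 + 51.4419099 = 95.7862099 u
Mass defect Δm = 95.7862099 − 94.95043 = 0.8357799 u
E_B = 0.8357799 × 931.49 = 778.521 MeV

779 MeV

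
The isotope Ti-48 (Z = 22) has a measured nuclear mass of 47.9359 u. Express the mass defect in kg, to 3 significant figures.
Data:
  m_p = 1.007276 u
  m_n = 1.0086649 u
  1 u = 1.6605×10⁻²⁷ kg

7.46e-28 kg

Total constituent mass: 22 × 1.007276 + 26 × 1.0086649 = 48.3853594 u
The mass defect is 48.3853594 − 47.9359 = 0.4494594 u.
In SI units: 0.4494594 u × 1.6605×10⁻²⁷ kg/u = 7.4633e-28 kg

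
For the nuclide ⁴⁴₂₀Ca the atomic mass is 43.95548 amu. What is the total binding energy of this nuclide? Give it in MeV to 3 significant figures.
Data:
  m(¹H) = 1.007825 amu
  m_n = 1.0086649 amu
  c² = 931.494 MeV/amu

381 MeV

With 20 protons and 24 neutrons (A = 44):
Total constituent mass: 20 × 1.007825 + 24 × 1.0086649 = 44.3644576 amu
Δm = 44.3644576 − 43.95548 = 0.4089776 amu
Converting to energy: 0.4089776 amu × 931.494 MeV/amu = 380.960 MeV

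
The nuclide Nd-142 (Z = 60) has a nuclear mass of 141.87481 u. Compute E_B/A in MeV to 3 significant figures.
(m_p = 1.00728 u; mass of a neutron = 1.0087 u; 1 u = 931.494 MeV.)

Z = 60, so N = A − Z = 142 − 60 = 82.
Total constituent mass: 60 × 1.00728 + 82 × 1.0087 = 143.15020 u
The mass defect is 143.15020 − 141.87481 = 1.27539 u.
Binding energy = Δm·c² = 1.27539 × 931.494 MeV/u = 1188.02 MeV
BE/A = 1188.02 MeV / 142 = 8.366 MeV/nucleon

8.37 MeV/nucleon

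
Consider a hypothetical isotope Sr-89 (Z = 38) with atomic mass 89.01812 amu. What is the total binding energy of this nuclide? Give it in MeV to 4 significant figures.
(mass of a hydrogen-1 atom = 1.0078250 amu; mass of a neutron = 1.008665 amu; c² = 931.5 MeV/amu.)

The nucleus contains 38 protons and 89 − 38 = 51 neutrons.
Total constituent mass: 38 × 1.0078250 + 51 × 1.008665 = 89.7392650 amu
Δm = 89.7392650 − 89.01812 = 0.7211450 amu
E_B = 0.7211450 × 931.5 = 671.747 MeV

671.7 MeV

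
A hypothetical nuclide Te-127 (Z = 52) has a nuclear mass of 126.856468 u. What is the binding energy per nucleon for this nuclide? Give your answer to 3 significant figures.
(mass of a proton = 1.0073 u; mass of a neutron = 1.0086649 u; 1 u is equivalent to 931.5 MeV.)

8.60 MeV/nucleon

Z = 52, so N = A − Z = 127 − 52 = 75.
Total constituent mass: 52 × 1.0073 + 75 × 1.0086649 = 128.0294675 u
The mass defect is 128.0294675 − 126.856468 = 1.1729995 u.
Binding energy = Δm·c² = 1.1729995 × 931.5 MeV/u = 1092.65 MeV
Per nucleon: 1092.65 / 127 = 8.604 MeV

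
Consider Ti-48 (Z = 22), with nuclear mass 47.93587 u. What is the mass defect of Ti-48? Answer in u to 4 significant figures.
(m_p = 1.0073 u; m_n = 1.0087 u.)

Z = 22, so N = A − Z = 48 − 22 = 26.
Total constituent mass: 22 × 1.0073 + 26 × 1.0087 = 48.3868 u
Δm = 48.3868 − 47.93587 = 0.45093 u

0.4509 u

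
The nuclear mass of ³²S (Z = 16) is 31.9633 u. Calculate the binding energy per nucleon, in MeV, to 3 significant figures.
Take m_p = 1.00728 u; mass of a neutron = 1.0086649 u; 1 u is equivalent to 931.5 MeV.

Mass of separated nucleons = 16(1.00728) + 16(1.0086649) = 16.11648 + 16.1386384 = 32.2551184 u
Mass defect Δm = 32.2551184 − 31.9633 = 0.2918184 u
Converting to energy: 0.2918184 u × 931.5 MeV/u = 271.829 MeV
BE/A = 271.829 MeV / 32 = 8.4947 MeV/nucleon

8.49 MeV/nucleon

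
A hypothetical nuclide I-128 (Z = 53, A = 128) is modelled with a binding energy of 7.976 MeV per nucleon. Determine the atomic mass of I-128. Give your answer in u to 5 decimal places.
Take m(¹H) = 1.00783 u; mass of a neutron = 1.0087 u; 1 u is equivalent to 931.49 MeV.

127.97147 u

Total binding energy = 128 × 7.976 = 1020.928 MeV
Mass defect = 1020.928 MeV / (931.49 MeV/u) = 1.0960161 u
Constituent mass = 53(1.00783) + 75(1.0087) = 129.06749 u
Atomic mass = 129.06749 − 1.0960161 = 127.9714739 u ≈ 127.97147 u (to 5 decimal places)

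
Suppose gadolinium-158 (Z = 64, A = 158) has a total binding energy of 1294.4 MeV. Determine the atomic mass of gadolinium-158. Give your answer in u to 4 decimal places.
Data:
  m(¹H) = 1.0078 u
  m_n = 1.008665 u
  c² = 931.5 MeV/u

157.9241 u

Mass defect = 1294.4 MeV / (931.5 MeV/u) = 1.389587 u
Constituent mass = 64(1.0078) + 94(1.008665) = 159.313710 u
Atomic mass = 159.313710 − 1.389587 = 157.924123 u ≈ 157.9241 u (to 4 decimal places)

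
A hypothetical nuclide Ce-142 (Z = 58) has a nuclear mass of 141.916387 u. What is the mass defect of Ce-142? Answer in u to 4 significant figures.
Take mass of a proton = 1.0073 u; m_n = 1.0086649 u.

1.235 u

Σm = 58·m_p + 84·m_n = 58.4234 + 84.7278516 = 143.1512516 u
Δm = 143.1512516 − 141.916387 = 1.2348646 u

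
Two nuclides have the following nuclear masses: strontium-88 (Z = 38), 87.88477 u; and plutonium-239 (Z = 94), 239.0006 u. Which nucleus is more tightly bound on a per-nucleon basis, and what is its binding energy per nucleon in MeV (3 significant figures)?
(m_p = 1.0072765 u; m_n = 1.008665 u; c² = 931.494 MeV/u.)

strontium-88: Σm = 38(1.0072765) + 50(1.008665) = 88.7097570 u; Δm = 0.8249870 u; E_B = 768.47 MeV; E_B/A = 8.733 MeV
plutonium-239: Σm = 94(1.0072765) + 145(1.008665) = 240.9404160 u; Δm = 1.9398160 u; E_B = 1806.9 MeV; E_B/A = 7.560 MeV
strontium-88 has the higher binding energy per nucleon, so it is the more tightly bound nucleus.

strontium-88; 8.73 MeV/nucleon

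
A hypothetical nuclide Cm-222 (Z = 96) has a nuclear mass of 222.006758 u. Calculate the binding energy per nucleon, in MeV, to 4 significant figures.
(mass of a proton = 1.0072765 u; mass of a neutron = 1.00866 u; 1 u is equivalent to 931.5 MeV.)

7.481 MeV/nucleon

The nucleus contains 96 protons and 222 − 96 = 126 neutrons.
Total constituent mass: 96 × 1.0072765 + 126 × 1.00866 = 223.7897040 u
The mass defect is 223.7897040 − 222.006758 = 1.7829460 u.
Converting to energy: 1.7829460 u × 931.5 MeV/u = 1660.81 MeV
BE/A = 1660.81 MeV / 222 = 7.481 MeV/nucleon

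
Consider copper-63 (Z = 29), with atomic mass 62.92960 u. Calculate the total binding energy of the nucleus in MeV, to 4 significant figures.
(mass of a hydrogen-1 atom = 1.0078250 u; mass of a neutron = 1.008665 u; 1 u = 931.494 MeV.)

551.4 MeV

With 29 protons and 34 neutrons (A = 63):
Mass of separated nucleons = 29(1.0078250) + 34(1.008665) = 29.2269250 + 34.294610 = 63.5215350 u
Δm = 63.5215350 − 62.92960 = 0.5919350 u
Binding energy = Δm·c² = 0.5919350 × 931.494 MeV/u = 551.384 MeV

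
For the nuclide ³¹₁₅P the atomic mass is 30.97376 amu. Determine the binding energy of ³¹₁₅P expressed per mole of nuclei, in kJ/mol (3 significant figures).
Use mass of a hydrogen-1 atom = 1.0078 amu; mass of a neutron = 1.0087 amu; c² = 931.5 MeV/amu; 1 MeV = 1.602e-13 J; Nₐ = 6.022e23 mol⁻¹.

2.54e+10 kJ/mol

Total constituent mass: 15 × 1.0078 + 16 × 1.0087 = 31.2562 amu
The mass defect is 31.2562 − 30.97376 = 0.28244 amu.
E_B = 0.28244 × 931.5 = 263.093 MeV
Per nucleus in joules: 263.093 MeV × 1.602e-13 J/MeV = 4.2147e-11 J
Per mole: 4.2147e-11 J × 6.022e23 mol⁻¹ = 2.5381e+13 J/mol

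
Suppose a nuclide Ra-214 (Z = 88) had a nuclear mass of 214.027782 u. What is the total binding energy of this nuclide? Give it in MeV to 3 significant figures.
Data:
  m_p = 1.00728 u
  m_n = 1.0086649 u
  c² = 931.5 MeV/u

1590 MeV

The nucleus contains 88 protons and 214 − 88 = 126 neutrons.
Mass of separated nucleons = 88(1.00728) + 126(1.0086649) = 88.64064 + 127.0917774 = 215.7324174 u
Δm = 215.7324174 − 214.027782 = 1.7046354 u
Converting to energy: 1.7046354 u × 931.5 MeV/u = 1587.87 MeV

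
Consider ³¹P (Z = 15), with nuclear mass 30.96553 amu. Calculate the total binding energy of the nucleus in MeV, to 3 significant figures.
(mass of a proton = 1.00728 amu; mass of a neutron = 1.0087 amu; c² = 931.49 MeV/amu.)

263 MeV

Mass of separated nucleons = 15(1.00728) + 16(1.0087) = 15.10920 + 16.1392 = 31.24840 amu
Δm = 31.24840 − 30.96553 = 0.28287 amu
E_B = 0.28287 × 931.49 = 263.491 MeV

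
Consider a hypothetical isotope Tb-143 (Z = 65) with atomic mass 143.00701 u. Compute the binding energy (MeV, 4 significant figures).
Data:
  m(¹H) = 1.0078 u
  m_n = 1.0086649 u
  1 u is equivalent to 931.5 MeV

1095 MeV

With 65 protons and 78 neutrons (A = 143):
Σm = 65·m(¹H) + 78·m_n = 65.5070 + 78.6758622 = 144.1828622 u
Mass defect Δm = 144.1828622 − 143.00701 = 1.1758522 u
Binding energy = Δm·c² = 1.1758522 × 931.5 MeV/u = 1095.31 MeV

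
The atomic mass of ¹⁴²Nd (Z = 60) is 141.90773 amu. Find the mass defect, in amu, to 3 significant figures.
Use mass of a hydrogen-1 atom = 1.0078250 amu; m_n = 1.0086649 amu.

With 60 protons and 82 neutrons (A = 142):
Σm = 60·m(¹H) + 82·m_n = 60.4695000 + 82.7105218 = 143.1800218 amu
The mass defect is 143.1800218 − 141.90773 = 1.2722918 amu.

1.27 amu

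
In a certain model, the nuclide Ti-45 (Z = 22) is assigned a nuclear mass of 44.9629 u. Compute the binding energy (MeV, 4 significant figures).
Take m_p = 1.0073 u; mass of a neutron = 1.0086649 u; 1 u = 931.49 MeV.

The nucleus contains 22 protons and 45 − 22 = 23 neutrons.
Mass of separated nucleons = 22(1.0073) + 23(1.0086649) = 22.1606 + 23.1992927 = 45.3598927 u
The mass defect is 45.3598927 − 44.9629 = 0.3969927 u.
Converting to energy: 0.3969927 u × 931.49 MeV/u = 369.795 MeV

369.8 MeV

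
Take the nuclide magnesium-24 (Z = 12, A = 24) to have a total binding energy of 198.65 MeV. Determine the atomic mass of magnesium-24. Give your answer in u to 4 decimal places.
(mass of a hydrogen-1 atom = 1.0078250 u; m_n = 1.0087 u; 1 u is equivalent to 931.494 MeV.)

23.9850 u

Mass defect = 198.65 MeV / (931.494 MeV/u) = 0.213260 u
Constituent mass = 12(1.0078250) + 12(1.0087) = 24.1983000 u
Atomic mass = 24.1983000 − 0.213260 = 23.9850400 u ≈ 23.9850 u (to 4 decimal places)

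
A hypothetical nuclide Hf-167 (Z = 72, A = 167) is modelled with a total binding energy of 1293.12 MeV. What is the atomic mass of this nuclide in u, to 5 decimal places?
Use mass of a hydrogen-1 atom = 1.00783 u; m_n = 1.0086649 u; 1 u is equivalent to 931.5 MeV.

Mass defect = 1293.12 MeV / (931.5 MeV/u) = 1.3882126 u
Constituent mass = 72(1.00783) + 95(1.0086649) = 168.3869255 u
Atomic mass = 168.3869255 − 1.3882126 = 166.9987129 u ≈ 166.99871 u (to 5 decimal places)

166.99871 u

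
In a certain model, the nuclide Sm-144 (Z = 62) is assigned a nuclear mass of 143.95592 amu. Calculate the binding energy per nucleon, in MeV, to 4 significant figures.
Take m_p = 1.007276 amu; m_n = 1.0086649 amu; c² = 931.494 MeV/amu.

With 62 protons and 82 neutrons (A = 144):
Σm = 62·m_p + 82·m_n = 62.451112 + 82.7105218 = 145.1616338 amu
Mass defect Δm = 145.1616338 − 143.95592 = 1.2057138 amu
Converting to energy: 1.2057138 amu × 931.494 MeV/amu = 1123.12 MeV
Per nucleon: 1123.12 / 144 = 7.799 MeV

7.799 MeV/nucleon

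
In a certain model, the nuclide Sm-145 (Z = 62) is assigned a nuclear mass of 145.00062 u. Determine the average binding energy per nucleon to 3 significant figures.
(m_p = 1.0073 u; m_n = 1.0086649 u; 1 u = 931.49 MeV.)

7.52 MeV/nucleon

With 62 protons and 83 neutrons (A = 145):
Σm = 62·m_p + 83·m_n = 62.4526 + 83.7191867 = 146.1717867 u
The mass defect is 146.1717867 − 145.00062 = 1.1711667 u.
E_B = 1.1711667 × 931.49 = 1090.93 MeV
Dividing by A = 145 gives 7.524 MeV per nucleon.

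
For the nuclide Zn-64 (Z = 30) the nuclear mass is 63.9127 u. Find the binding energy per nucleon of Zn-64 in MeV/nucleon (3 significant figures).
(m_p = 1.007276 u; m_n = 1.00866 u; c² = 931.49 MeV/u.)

With 30 protons and 34 neutrons (A = 64):
Mass of separated nucleons = 30(1.007276) + 34(1.00866) = 30.218280 + 34.29444 = 64.512720 u
The mass defect is 64.512720 − 63.9127 = 0.600020 u.
Binding energy = Δm·c² = 0.600020 × 931.49 MeV/u = 558.913 MeV
Dividing by A = 64 gives 8.733 MeV per nucleon.

8.73 MeV/nucleon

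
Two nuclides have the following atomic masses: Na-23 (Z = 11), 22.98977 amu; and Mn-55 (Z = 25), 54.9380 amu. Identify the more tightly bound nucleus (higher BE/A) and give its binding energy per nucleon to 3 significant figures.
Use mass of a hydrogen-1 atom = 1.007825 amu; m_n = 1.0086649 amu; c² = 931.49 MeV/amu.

Na-23: Σm = 11(1.007825) + 12(1.0086649) = 23.1900538 amu; Δm = 0.2002838 amu; E_B = 186.56 MeV; E_B/A = 8.111 MeV
Mn-55: Σm = 25(1.007825) + 30(1.0086649) = 55.4555720 amu; Δm = 0.5175720 amu; E_B = 482.11 MeV; E_B/A = 8.766 MeV
Mn-55 has the higher binding energy per nucleon, so it is the more tightly bound nucleus.

Mn-55; 8.77 MeV/nucleon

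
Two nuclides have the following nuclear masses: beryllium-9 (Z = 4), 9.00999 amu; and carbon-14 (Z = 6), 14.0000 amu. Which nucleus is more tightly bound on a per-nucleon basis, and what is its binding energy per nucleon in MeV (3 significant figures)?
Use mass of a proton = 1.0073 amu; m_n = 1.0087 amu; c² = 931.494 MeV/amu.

carbon-14; 7.55 MeV/nucleon

beryllium-9: Σm = 4(1.0073) + 5(1.0087) = 9.0727 amu; Δm = 0.06271 amu; E_B = 58.414 MeV; E_B/A = 6.490 MeV
carbon-14: Σm = 6(1.0073) + 8(1.0087) = 14.1134 amu; Δm = 0.1134 amu; E_B = 105.63 MeV; E_B/A = 7.545 MeV
carbon-14 has the higher binding energy per nucleon, so it is the more tightly bound nucleus.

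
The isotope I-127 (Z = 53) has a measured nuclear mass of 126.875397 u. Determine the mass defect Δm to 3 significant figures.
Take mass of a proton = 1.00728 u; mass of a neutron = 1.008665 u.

The nucleus contains 53 protons and 127 − 53 = 74 neutrons.
Total constituent mass: 53 × 1.00728 + 74 × 1.008665 = 128.027050 u
Δm = 128.027050 − 126.875397 = 1.151653 u

1.15 u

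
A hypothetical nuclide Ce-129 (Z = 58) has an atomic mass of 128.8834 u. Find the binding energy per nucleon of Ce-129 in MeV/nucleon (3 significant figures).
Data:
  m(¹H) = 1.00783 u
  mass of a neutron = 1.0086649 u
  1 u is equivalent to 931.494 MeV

With 58 protons and 71 neutrons (A = 129):
Mass of separated nucleons = 58(1.00783) + 71(1.0086649) = 58.45414 + 71.6152079 = 130.0693479 u
Mass defect Δm = 130.0693479 − 128.8834 = 1.1859479 u
E_B = 1.1859479 × 931.494 = 1104.70 MeV
Per nucleon: 1104.70 / 129 = 8.564 MeV

8.56 MeV/nucleon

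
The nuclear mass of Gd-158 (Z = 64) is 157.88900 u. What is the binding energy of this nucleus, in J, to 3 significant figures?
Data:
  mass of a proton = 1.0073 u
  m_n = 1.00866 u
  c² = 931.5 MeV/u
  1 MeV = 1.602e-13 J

The nucleus contains 64 protons and 158 − 64 = 94 neutrons.
Total constituent mass: 64 × 1.0073 + 94 × 1.00866 = 159.28124 u
Δm = 159.28124 − 157.88900 = 1.39224 u
Binding energy = Δm·c² = 1.39224 × 931.5 MeV/u = 1296.87 MeV
In joules: 1296.87 MeV × 1.602e-13 J/MeV = 2.0776e-10 J

2.08e-10 J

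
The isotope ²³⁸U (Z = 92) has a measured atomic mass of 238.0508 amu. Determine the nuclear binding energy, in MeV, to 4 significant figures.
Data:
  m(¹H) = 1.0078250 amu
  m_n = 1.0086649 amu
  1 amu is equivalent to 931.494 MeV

Z = 92, so N = A − Z = 238 − 92 = 146.
Σm = 92·m(¹H) + 146·m_n = 92.7199000 + 147.2650754 = 239.9849754 amu
Mass defect Δm = 239.9849754 − 238.0508 = 1.9341754 amu
Converting to energy: 1.9341754 amu × 931.494 MeV/amu = 1801.67 MeV

1802 MeV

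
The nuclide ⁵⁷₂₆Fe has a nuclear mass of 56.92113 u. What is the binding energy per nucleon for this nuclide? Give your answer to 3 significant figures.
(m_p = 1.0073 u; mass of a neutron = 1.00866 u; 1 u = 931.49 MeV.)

Mass of separated nucleons = 26(1.0073) + 31(1.00866) = 26.1898 + 31.26846 = 57.45826 u
Mass defect Δm = 57.45826 − 56.92113 = 0.53713 u
Binding energy = Δm·c² = 0.53713 × 931.49 MeV/u = 500.331 MeV
Per nucleon: 500.331 / 57 = 8.778 MeV

8.78 MeV/nucleon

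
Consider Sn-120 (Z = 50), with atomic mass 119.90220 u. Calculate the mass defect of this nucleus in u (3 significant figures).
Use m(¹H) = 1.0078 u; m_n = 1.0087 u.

Mass of separated nucleons = 50(1.0078) + 70(1.0087) = 50.3900 + 70.6090 = 120.9990 u
Mass defect Δm = 120.9990 − 119.90220 = 1.09680 u

1.10 u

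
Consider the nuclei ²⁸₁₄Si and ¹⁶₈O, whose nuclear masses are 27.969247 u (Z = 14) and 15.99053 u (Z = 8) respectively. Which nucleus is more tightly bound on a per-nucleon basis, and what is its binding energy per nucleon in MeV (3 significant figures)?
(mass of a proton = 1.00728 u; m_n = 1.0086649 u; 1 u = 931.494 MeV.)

²⁸₁₄Si: Σm = 14(1.00728) + 14(1.0086649) = 28.2232286 u; Δm = 0.2539816 u; E_B = 236.58 MeV; E_B/A = 8.449 MeV
¹⁶₈O: Σm = 8(1.00728) + 8(1.0086649) = 16.1275592 u; Δm = 0.1370292 u; E_B = 127.64 MeV; E_B/A = 7.978 MeV
²⁸₁₄Si has the higher binding energy per nucleon, so it is the more tightly bound nucleus.

²⁸₁₄Si; 8.45 MeV/nucleon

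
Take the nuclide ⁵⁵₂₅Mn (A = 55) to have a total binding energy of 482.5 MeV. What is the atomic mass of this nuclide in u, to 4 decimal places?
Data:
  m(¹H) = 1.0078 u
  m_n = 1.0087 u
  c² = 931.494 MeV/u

54.9380 u

Mass defect = 482.5 MeV / (931.494 MeV/u) = 0.517985 u
Constituent mass = 25(1.0078) + 30(1.0087) = 55.4560 u
Atomic mass = 55.4560 − 0.517985 = 54.938015 u ≈ 54.9380 u (to 4 decimal places)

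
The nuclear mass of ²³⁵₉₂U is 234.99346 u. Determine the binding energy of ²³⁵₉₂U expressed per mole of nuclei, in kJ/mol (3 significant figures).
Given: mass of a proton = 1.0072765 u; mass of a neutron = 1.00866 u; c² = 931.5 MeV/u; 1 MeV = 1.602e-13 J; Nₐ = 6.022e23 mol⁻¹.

1.72e+11 kJ/mol

With 92 protons and 143 neutrons (A = 235):
Σm = 92·m_p + 143·m_n = 92.6694380 + 144.23838 = 236.9078180 u
The mass defect is 236.9078180 − 234.99346 = 1.9143580 u.
E_B = 1.9143580 × 931.5 = 1783.22 MeV
Per nucleus in joules: 1783.22 MeV × 1.602e-13 J/MeV = 2.8567e-10 J
Per mole: 2.8567e-10 J × 6.022e23 mol⁻¹ = 1.7203e+14 J/mol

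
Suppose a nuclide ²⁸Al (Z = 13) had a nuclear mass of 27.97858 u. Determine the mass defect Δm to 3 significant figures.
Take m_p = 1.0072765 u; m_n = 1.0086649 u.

Z = 13, so N = A − Z = 28 − 13 = 15.
Total constituent mass: 13 × 1.0072765 + 15 × 1.0086649 = 28.2245680 u
Mass defect Δm = 28.2245680 − 27.97858 = 0.2459880 u

0.246 u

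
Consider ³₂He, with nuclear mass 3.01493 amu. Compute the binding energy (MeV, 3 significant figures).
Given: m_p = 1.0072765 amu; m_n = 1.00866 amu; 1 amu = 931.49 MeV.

The nucleus contains 2 protons and 3 − 2 = 1 neutrons.
Mass of separated nucleons = 2(1.0072765) + 1(1.00866) = 2.0145530 + 1.00866 = 3.0232130 amu
Δm = 3.0232130 − 3.01493 = 0.0082830 amu
Converting to energy: 0.0082830 amu × 931.49 MeV/amu = 7.71553 MeV

7.72 MeV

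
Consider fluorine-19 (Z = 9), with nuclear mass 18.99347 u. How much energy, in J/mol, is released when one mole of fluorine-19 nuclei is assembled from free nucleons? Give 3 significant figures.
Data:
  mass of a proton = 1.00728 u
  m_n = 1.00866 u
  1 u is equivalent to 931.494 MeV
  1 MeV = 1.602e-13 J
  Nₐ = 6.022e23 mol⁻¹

1.43e+13 J/mol

Mass of separated nucleons = 9(1.00728) + 10(1.00866) = 9.06552 + 10.08660 = 19.15212 u
Δm = 19.15212 − 18.99347 = 0.15865 u
Binding energy = Δm·c² = 0.15865 × 931.494 MeV/u = 147.782 MeV
Per nucleus in joules: 147.782 MeV × 1.602e-13 J/MeV = 2.3675e-11 J
Per mole: 2.3675e-11 J × 6.022e23 mol⁻¹ = 1.4257e+13 J/mol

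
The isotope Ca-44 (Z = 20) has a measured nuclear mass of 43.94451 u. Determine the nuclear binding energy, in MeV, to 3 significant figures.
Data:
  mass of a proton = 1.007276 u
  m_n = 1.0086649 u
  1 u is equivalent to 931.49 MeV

381 MeV

Mass of separated nucleons = 20(1.007276) + 24(1.0086649) = 20.145520 + 24.2079576 = 44.3534776 u
Mass defect Δm = 44.3534776 − 43.94451 = 0.4089676 u
E_B = 0.4089676 × 931.49 = 380.949 MeV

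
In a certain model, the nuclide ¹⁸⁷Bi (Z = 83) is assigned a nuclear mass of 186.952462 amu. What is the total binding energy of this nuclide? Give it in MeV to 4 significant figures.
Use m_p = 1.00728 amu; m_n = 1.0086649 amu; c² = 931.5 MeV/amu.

1447 MeV

Z = 83, so N = A − Z = 187 − 83 = 104.
Σm = 83·m_p + 104·m_n = 83.60424 + 104.9011496 = 188.5053896 amu
Δm = 188.5053896 − 186.952462 = 1.5529276 amu
Binding energy = Δm·c² = 1.5529276 × 931.5 MeV/amu = 1446.55 MeV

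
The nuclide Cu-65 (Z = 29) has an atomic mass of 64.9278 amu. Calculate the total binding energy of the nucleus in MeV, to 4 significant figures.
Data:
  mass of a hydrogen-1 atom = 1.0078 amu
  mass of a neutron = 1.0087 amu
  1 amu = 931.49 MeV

Mass of separated nucleons = 29(1.0078) + 36(1.0087) = 29.2262 + 36.3132 = 65.5394 amu
The mass defect is 65.5394 − 64.9278 = 0.6116 amu.
Binding energy = Δm·c² = 0.6116 × 931.49 MeV/amu = 569.699 MeV

569.7 MeV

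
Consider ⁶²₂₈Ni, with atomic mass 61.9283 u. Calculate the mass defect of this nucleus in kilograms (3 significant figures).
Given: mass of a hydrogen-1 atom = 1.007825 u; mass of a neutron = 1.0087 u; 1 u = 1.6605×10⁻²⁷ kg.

Mass of separated nucleons = 28(1.007825) + 34(1.0087) = 28.219100 + 34.2958 = 62.514900 u
Mass defect Δm = 62.514900 − 61.9283 = 0.586600 u
In SI units: 0.586600 u × 1.6605×10⁻²⁷ kg/u = 9.7405e-28 kg

9.74e-28 kg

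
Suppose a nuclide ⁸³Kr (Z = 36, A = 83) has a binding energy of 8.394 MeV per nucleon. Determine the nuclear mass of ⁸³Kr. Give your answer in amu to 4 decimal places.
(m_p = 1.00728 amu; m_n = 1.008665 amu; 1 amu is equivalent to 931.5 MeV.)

82.9214 amu

Total binding energy = 83 × 8.394 = 696.702 MeV
Mass defect = 696.702 MeV / (931.5 MeV/amu) = 0.747936 amu
Constituent mass = 36(1.00728) + 47(1.008665) = 83.669335 amu
Nuclear mass = 83.669335 − 0.747936 = 82.921399 amu ≈ 82.9214 amu (to 4 decimal places)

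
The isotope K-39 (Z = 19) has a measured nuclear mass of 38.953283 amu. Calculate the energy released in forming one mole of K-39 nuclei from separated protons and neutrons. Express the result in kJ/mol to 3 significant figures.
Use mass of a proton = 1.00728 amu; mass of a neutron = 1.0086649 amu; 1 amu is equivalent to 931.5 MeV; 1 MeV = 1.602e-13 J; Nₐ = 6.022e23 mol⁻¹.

Σm = 19·m_p + 20·m_n = 19.13832 + 20.1732980 = 39.3116180 amu
Mass defect Δm = 39.3116180 − 38.953283 = 0.3583350 amu
Binding energy = Δm·c² = 0.3583350 × 931.5 MeV/amu = 333.789 MeV
Per nucleus in joules: 333.789 MeV × 1.602e-13 J/MeV = 5.3473e-11 J
Per mole: 5.3473e-11 J × 6.022e23 mol⁻¹ = 3.2201e+13 J/mol

3.22e+10 kJ/mol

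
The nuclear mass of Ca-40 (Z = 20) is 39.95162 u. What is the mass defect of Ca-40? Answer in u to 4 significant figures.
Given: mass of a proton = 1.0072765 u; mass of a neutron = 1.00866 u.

0.3671 u

Mass of separated nucleons = 20(1.0072765) + 20(1.00866) = 20.1455300 + 20.17320 = 40.3187300 u
Mass defect Δm = 40.3187300 − 39.95162 = 0.3671100 u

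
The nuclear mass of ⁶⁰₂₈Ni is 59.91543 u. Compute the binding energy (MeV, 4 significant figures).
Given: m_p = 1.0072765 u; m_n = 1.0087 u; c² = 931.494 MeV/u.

The nucleus contains 28 protons and 60 − 28 = 32 neutrons.
Mass of separated nucleons = 28(1.0072765) + 32(1.0087) = 28.2037420 + 32.2784 = 60.4821420 u
Mass defect Δm = 60.4821420 − 59.91543 = 0.5667120 u
Binding energy = Δm·c² = 0.5667120 × 931.494 MeV/u = 527.889 MeV

527.9 MeV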